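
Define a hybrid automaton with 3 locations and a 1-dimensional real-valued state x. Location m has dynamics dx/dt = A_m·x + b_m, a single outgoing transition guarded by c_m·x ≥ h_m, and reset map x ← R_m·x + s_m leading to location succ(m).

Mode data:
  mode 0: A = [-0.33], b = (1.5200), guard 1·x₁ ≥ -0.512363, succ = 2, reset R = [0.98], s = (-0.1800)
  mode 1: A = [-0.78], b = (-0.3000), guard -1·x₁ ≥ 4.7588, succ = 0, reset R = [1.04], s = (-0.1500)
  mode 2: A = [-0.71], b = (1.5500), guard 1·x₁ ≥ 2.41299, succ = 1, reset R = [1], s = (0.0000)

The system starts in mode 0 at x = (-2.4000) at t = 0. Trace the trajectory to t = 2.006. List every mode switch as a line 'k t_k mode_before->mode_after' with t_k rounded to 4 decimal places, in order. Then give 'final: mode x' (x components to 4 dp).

1 0.9513 0->2
final: 2 0.8281

Mode 0: guard c·x = -0.5124 hit at Δt = 0.9513 (t = 0.9513), x⁻ = (-0.5124) → reset → x⁺ = (-0.6821), jump to mode 2
Mode 2: flow for 1.0547 to horizon, guard not reached → x = (0.8281)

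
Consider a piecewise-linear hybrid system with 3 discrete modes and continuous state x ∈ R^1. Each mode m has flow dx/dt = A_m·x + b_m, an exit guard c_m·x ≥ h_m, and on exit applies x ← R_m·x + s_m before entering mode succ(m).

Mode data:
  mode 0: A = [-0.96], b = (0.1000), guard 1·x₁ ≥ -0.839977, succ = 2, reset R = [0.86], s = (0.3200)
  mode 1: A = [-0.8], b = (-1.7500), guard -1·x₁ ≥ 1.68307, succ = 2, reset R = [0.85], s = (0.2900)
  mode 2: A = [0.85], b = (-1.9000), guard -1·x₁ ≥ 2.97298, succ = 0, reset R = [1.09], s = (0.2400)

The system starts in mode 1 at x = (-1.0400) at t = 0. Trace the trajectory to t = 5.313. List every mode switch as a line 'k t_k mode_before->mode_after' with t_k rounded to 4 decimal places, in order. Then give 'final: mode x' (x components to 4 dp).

1 1.0274 1->2
2 1.5375 2->0
3 2.7775 0->2
4 3.5779 2->0
5 4.8179 0->2
final: 2 -1.7825

Mode 1: guard c·x = 1.6831 hit at Δt = 1.0274 (t = 1.0274), x⁻ = (-1.6831) → reset → x⁺ = (-1.1406), jump to mode 2
Mode 2: guard c·x = 2.9730 hit at Δt = 0.5101 (t = 1.5375), x⁻ = (-2.9730) → reset → x⁺ = (-3.0005), jump to mode 0
Mode 0: guard c·x = -0.8400 hit at Δt = 1.2400 (t = 2.7775), x⁻ = (-0.8400) → reset → x⁺ = (-0.4024), jump to mode 2
Mode 2: guard c·x = 2.9730 hit at Δt = 0.8004 (t = 3.5779), x⁻ = (-2.9730) → reset → x⁺ = (-3.0005), jump to mode 0
Mode 0: guard c·x = -0.8400 hit at Δt = 1.2400 (t = 4.8179), x⁻ = (-0.8400) → reset → x⁺ = (-0.4024), jump to mode 2
Mode 2: flow for 0.4951 to horizon, guard not reached → x = (-1.7825)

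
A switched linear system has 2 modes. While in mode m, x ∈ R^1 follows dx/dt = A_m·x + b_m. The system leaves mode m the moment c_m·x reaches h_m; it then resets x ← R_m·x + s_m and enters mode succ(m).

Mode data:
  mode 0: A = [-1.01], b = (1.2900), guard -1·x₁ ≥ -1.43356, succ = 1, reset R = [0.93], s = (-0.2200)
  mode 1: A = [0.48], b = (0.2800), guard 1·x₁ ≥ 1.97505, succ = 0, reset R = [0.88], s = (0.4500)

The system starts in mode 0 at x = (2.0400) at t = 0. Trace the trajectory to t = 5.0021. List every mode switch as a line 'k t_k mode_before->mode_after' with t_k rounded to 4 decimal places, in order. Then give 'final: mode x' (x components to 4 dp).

Mode 0: guard c·x = -1.4336 hit at Δt = 1.5693 (t = 1.5693), x⁻ = (1.4336) → reset → x⁺ = (1.1132), jump to mode 1
Mode 1: guard c·x = 1.9750 hit at Δt = 0.8558 (t = 2.4251), x⁻ = (1.9750) → reset → x⁺ = (2.1880), jump to mode 0
Mode 0: guard c·x = -1.4336 hit at Δt = 1.7449 (t = 4.1700), x⁻ = (1.4336) → reset → x⁺ = (1.1132), jump to mode 1
Mode 1: flow for 0.8321 to horizon, guard not reached → x = (1.9461)

1 1.5693 0->1
2 2.4251 1->0
3 4.1700 0->1
final: 1 1.9461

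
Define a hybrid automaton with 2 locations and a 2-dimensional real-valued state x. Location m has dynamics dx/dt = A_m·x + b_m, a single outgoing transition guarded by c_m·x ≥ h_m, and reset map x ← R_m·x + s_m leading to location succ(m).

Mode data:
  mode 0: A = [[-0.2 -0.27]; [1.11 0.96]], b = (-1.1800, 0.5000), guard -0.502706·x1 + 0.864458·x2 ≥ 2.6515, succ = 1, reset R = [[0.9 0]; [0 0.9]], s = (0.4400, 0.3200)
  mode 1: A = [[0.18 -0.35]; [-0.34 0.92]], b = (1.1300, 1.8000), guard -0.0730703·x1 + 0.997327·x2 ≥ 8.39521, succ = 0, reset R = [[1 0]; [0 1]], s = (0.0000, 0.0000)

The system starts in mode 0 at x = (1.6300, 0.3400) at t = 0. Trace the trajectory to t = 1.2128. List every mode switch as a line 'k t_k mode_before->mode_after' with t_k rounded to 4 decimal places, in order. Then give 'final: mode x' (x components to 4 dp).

Mode 0: guard c·x = 2.6515 hit at Δt = 0.9040 (t = 0.9040), x⁻ = (0.0082, 3.0720) → reset → x⁺ = (0.4474, 3.0848), jump to mode 1
Mode 1: flow for 0.3088 to horizon, guard not reached → x = (0.4050, 4.6876)

1 0.9040 0->1
final: 1 0.4050 4.6876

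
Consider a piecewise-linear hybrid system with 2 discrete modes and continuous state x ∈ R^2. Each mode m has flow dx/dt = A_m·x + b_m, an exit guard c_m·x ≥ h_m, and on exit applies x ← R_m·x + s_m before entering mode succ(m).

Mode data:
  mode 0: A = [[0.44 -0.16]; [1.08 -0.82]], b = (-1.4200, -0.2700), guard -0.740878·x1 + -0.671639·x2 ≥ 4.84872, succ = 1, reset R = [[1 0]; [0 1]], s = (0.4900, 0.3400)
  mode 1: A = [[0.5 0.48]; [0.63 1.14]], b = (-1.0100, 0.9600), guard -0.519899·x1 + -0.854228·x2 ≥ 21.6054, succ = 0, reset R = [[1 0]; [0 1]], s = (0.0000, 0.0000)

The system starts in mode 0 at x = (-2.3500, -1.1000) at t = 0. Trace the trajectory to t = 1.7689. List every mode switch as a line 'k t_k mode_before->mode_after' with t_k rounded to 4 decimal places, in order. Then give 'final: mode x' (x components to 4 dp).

1 0.7021 0->1
final: 1 -11.7202 -13.8454

Mode 0: guard c·x = 4.8487 hit at Δt = 0.7021 (t = 0.7021), x⁻ = (-4.1314, -2.6619) → reset → x⁺ = (-3.6414, -2.3219), jump to mode 1
Mode 1: flow for 1.0668 to horizon, guard not reached → x = (-11.7202, -13.8454)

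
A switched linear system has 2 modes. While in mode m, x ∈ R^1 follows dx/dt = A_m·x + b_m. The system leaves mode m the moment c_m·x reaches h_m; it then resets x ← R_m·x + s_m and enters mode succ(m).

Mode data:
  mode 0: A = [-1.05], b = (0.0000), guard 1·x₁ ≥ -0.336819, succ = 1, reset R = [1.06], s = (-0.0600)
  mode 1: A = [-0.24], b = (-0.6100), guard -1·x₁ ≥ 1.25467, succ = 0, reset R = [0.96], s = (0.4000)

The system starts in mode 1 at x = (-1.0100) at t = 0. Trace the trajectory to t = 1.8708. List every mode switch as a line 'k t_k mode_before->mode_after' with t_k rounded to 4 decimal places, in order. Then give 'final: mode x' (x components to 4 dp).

1 0.7252 1->0
2 1.5544 0->1
final: 1 -0.5724

Mode 1: guard c·x = 1.2547 hit at Δt = 0.7252 (t = 0.7252), x⁻ = (-1.2547) → reset → x⁺ = (-0.8045), jump to mode 0
Mode 0: guard c·x = -0.3368 hit at Δt = 0.8292 (t = 1.5544), x⁻ = (-0.3368) → reset → x⁺ = (-0.4170), jump to mode 1
Mode 1: flow for 0.3164 to horizon, guard not reached → x = (-0.5724)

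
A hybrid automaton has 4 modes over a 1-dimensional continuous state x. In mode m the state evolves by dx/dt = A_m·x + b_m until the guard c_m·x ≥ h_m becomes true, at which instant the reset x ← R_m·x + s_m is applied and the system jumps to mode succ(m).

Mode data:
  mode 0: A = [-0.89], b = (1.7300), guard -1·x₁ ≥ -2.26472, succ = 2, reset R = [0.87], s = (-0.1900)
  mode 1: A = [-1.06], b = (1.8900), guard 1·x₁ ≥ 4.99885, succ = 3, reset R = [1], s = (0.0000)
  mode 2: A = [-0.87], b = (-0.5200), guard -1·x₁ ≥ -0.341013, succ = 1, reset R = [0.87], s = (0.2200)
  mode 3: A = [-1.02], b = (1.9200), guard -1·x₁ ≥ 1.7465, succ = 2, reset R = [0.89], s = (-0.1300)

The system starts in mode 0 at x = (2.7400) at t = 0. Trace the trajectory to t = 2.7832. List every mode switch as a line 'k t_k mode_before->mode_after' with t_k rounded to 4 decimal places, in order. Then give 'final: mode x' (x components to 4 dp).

1 1.0210 0->2
2 2.0894 2->1
final: 1 1.1761

Mode 0: guard c·x = -2.2647 hit at Δt = 1.0210 (t = 1.0210), x⁻ = (2.2647) → reset → x⁺ = (1.7803), jump to mode 2
Mode 2: guard c·x = -0.3410 hit at Δt = 1.0684 (t = 2.0894), x⁻ = (0.3410) → reset → x⁺ = (0.5167), jump to mode 1
Mode 1: flow for 0.6938 to horizon, guard not reached → x = (1.1761)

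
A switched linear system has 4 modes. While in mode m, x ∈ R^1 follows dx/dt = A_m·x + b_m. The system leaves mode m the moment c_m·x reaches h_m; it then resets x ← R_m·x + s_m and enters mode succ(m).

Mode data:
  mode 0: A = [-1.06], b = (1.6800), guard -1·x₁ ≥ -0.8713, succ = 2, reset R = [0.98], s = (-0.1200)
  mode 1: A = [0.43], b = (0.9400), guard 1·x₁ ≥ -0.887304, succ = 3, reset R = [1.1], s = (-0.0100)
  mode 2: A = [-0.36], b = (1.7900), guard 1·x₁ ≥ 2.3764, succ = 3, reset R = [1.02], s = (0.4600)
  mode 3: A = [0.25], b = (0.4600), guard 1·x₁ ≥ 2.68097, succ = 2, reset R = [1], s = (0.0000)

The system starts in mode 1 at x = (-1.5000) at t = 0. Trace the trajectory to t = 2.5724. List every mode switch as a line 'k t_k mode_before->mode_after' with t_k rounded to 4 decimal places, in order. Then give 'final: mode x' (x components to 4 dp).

Mode 1: guard c·x = -0.8873 hit at Δt = 1.4842 (t = 1.4842), x⁻ = (-0.8873) → reset → x⁺ = (-0.9860), jump to mode 3
Mode 3: flow for 1.0882 to horizon, guard not reached → x = (-0.7190)

1 1.4842 1->3
final: 3 -0.7190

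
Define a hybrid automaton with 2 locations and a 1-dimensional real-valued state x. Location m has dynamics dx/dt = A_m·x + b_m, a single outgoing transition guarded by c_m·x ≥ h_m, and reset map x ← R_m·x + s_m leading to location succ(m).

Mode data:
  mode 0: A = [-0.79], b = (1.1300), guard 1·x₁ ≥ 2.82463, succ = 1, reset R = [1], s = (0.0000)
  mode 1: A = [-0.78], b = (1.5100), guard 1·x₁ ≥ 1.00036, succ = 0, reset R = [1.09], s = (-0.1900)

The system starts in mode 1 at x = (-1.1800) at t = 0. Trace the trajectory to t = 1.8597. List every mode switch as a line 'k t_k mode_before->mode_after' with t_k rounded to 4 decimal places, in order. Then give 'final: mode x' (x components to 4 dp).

Mode 1: guard c·x = 1.0004 hit at Δt = 1.5425 (t = 1.5425), x⁻ = (1.0004) → reset → x⁺ = (0.9004), jump to mode 0
Mode 0: flow for 0.3172 to horizon, guard not reached → x = (1.0179)

1 1.5425 1->0
final: 0 1.0179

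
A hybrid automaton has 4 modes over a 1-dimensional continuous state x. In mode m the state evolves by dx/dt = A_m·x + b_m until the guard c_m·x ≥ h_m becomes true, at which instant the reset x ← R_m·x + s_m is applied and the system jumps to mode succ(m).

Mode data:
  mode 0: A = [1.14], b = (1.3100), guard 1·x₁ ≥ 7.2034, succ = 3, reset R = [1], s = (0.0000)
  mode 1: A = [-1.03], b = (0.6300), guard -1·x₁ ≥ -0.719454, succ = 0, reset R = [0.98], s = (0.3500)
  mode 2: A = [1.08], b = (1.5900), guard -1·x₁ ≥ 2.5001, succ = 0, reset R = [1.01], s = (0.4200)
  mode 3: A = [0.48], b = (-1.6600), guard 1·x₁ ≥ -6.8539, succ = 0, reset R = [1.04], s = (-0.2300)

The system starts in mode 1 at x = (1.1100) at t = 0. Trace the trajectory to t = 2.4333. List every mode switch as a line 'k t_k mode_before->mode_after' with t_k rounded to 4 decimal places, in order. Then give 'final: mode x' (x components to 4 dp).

1 1.4864 1->0
final: 0 5.3380

Mode 1: guard c·x = -0.7195 hit at Δt = 1.4864 (t = 1.4864), x⁻ = (0.7195) → reset → x⁺ = (1.0551), jump to mode 0
Mode 0: flow for 0.9469 to horizon, guard not reached → x = (5.3380)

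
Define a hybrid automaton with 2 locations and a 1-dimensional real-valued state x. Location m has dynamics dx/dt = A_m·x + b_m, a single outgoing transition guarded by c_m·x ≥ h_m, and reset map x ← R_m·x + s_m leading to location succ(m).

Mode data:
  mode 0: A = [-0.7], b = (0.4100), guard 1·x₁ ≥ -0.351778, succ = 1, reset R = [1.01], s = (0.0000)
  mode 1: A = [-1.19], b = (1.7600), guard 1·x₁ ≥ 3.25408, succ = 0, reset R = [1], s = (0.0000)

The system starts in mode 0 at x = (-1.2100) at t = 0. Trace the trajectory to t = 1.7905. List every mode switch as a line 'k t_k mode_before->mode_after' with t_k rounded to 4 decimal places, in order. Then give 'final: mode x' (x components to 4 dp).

1 0.9285 0->1
final: 1 0.8214

Mode 0: guard c·x = -0.3518 hit at Δt = 0.9285 (t = 0.9285), x⁻ = (-0.3518) → reset → x⁺ = (-0.3553), jump to mode 1
Mode 1: flow for 0.8620 to horizon, guard not reached → x = (0.8214)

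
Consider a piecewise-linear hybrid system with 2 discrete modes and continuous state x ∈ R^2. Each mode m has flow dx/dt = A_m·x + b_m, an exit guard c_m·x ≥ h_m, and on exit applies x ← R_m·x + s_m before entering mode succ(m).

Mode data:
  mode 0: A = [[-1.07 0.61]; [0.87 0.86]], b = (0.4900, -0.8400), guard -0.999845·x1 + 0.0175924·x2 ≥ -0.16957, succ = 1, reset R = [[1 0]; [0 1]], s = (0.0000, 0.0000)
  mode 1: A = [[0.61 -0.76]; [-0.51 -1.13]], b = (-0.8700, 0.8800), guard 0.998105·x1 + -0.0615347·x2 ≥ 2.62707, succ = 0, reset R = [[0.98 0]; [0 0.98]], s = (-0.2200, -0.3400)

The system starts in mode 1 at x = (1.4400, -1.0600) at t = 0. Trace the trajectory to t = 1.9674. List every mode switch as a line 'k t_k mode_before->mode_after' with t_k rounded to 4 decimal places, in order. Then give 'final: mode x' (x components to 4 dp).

Mode 1: guard c·x = 2.6271 hit at Δt = 1.5498 (t = 1.5498), x⁻ = (2.6107, -0.3458) → reset → x⁺ = (2.3385, -0.6789), jump to mode 0
Mode 0: flow for 0.4176 to horizon, guard not reached → x = (1.5397, -0.5503)

1 1.5498 1->0
final: 0 1.5397 -0.5503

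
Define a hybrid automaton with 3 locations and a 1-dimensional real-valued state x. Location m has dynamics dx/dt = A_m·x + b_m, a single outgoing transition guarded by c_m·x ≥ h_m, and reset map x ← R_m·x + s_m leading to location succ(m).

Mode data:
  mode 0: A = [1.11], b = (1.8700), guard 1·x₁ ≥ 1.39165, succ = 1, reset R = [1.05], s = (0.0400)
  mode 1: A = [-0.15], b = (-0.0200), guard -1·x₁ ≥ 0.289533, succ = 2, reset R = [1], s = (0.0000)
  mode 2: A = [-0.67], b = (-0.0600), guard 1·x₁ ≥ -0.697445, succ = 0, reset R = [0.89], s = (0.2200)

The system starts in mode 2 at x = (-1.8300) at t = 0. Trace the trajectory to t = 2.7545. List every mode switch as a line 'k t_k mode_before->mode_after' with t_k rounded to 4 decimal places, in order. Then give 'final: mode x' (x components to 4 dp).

Mode 2: guard c·x = -0.6974 hit at Δt = 1.5700 (t = 1.5700), x⁻ = (-0.6974) → reset → x⁺ = (-0.4007), jump to mode 0
Mode 0: guard c·x = 1.3917 hit at Δt = 0.7872 (t = 2.3572), x⁻ = (1.3916) → reset → x⁺ = (1.5012), jump to mode 1
Mode 1: flow for 0.3973 to horizon, guard not reached → x = (1.4067)

1 1.5700 2->0
2 2.3572 0->1
final: 1 1.4067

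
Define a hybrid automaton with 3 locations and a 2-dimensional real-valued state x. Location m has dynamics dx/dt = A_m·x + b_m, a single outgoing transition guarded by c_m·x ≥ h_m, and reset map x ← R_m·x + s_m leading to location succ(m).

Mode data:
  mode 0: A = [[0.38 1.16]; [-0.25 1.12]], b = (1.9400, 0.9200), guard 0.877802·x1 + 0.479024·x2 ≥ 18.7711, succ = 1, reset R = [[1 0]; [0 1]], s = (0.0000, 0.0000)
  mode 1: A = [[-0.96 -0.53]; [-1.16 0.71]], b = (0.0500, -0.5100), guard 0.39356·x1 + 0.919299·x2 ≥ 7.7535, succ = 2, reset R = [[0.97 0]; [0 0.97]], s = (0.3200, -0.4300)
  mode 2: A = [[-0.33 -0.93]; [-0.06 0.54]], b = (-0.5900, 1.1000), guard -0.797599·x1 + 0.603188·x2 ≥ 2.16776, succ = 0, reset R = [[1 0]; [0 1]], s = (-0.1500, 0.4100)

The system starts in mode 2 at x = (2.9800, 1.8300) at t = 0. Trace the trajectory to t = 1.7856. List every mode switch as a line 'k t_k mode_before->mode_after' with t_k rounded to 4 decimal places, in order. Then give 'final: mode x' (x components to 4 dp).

Mode 2: guard c·x = 2.1678 hit at Δt = 0.7820 (t = 0.7820), x⁻ = (0.1273, 3.7621) → reset → x⁺ = (-0.0227, 4.1721), jump to mode 0
Mode 0: flow for 1.0036 to horizon, guard not reached → x = (13.1271, 12.6137)

1 0.7820 2->0
final: 0 13.1271 12.6137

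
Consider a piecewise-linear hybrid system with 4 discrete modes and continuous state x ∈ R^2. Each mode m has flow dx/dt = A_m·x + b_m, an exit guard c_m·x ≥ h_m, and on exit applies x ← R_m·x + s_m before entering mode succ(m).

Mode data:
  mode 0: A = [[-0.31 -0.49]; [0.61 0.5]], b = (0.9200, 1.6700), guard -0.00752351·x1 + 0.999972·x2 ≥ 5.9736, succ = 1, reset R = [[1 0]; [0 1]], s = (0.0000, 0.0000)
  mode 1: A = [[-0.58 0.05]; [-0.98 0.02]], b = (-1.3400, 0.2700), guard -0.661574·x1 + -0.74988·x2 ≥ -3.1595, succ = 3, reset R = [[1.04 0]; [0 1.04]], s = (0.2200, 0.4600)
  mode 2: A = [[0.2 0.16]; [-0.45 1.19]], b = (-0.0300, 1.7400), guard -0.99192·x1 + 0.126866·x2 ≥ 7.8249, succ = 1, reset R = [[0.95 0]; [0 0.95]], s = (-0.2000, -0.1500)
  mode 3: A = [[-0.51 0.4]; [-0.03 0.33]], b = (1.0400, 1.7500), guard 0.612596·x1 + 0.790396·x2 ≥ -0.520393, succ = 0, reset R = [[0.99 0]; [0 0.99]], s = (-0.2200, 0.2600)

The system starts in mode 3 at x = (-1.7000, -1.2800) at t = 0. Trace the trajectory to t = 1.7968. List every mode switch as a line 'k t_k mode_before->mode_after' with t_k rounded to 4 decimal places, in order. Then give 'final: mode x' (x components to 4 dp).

Mode 3: guard c·x = -0.5204 hit at Δt = 0.7463 (t = 0.7463), x⁻ = (-0.6872, -0.1258) → reset → x⁺ = (-0.9003, 0.1355), jump to mode 0
Mode 0: flow for 1.0505 to horizon, guard not reached → x = (-0.2870, 2.0982)

1 0.7463 3->0
final: 0 -0.2870 2.0982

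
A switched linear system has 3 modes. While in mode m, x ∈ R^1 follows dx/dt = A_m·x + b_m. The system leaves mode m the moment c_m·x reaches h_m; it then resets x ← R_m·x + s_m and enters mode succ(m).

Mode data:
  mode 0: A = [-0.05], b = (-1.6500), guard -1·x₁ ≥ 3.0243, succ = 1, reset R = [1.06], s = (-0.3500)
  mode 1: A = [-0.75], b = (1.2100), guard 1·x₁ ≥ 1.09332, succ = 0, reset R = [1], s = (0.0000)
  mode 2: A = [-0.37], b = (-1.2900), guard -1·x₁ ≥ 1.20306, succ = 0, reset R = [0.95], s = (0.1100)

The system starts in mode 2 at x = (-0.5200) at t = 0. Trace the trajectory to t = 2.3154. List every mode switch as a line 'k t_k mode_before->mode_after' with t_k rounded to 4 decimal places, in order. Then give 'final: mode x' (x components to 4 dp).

Mode 2: guard c·x = 1.2031 hit at Δt = 0.7073 (t = 0.7073), x⁻ = (-1.2031) → reset → x⁺ = (-1.0329), jump to mode 0
Mode 0: guard c·x = 3.0243 hit at Δt = 1.2864 (t = 1.9937), x⁻ = (-3.0243) → reset → x⁺ = (-3.5558), jump to mode 1
Mode 1: flow for 0.3217 to horizon, guard not reached → x = (-2.4476)

1 0.7073 2->0
2 1.9937 0->1
final: 1 -2.4476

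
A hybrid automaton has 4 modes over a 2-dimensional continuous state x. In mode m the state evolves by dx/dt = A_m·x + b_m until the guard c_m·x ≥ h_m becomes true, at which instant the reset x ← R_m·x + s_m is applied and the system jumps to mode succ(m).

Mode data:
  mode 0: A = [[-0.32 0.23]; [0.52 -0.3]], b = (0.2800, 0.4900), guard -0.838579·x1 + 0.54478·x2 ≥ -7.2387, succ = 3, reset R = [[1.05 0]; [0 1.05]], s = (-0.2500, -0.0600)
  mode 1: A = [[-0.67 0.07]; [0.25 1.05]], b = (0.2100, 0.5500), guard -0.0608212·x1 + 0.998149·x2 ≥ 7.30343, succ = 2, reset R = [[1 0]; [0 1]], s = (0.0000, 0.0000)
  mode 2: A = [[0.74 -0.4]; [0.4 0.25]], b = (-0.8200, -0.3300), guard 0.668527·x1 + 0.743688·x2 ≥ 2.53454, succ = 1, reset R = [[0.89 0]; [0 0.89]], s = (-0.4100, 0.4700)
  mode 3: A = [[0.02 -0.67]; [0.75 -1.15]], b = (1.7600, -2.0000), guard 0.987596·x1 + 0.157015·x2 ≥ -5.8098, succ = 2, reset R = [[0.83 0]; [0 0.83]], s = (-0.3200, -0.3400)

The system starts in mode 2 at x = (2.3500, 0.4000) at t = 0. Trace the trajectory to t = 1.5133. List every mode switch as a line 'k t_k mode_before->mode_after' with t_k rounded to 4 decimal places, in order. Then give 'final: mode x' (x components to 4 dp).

Mode 2: guard c·x = 2.5345 hit at Δt = 0.5569 (t = 0.5569), x⁻ = (2.8157, 0.8769) → reset → x⁺ = (2.0960, 1.2504), jump to mode 1
Mode 1: flow for 0.9564 to horizon, guard not reached → x = (1.4032, 5.0401)

1 0.5569 2->1
final: 1 1.4032 5.0401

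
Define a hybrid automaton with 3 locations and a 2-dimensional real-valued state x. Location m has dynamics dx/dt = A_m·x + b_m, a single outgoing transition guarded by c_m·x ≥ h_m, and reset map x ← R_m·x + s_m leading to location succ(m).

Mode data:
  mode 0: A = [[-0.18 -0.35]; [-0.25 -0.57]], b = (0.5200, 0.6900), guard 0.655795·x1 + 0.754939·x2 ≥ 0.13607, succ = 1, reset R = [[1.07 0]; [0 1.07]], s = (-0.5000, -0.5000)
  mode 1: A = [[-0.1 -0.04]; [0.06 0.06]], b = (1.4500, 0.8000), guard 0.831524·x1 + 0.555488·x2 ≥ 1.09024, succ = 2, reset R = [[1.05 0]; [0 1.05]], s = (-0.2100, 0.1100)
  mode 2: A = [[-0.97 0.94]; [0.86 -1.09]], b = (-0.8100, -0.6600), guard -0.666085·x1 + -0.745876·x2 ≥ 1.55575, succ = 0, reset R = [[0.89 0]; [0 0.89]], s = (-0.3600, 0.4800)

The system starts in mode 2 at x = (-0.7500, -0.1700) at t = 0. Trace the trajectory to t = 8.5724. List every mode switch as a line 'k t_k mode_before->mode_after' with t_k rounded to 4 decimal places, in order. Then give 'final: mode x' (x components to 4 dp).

Mode 2: guard c·x = 1.5557 hit at Δt = 1.0201 (t = 1.0201), x⁻ = (-1.2219, -0.9946) → reset → x⁺ = (-1.4475, -0.4052), jump to mode 0
Mode 0: guard c·x = 0.1361 hit at Δt = 1.3970 (t = 2.4171), x⁻ = (-0.5986, 0.7002) → reset → x⁺ = (-1.1405, 0.2492), jump to mode 1
Mode 1: guard c·x = 1.0902 hit at Δt = 1.1414 (t = 3.5585), x⁻ = (0.5158, 1.1906) → reset → x⁺ = (0.3316, 1.3601), jump to mode 2
Mode 2: guard c·x = 1.5557 hit at Δt = 2.7382 (t = 6.2967), x⁻ = (-1.1883, -1.0246) → reset → x⁺ = (-1.4176, -0.4319), jump to mode 0
Mode 0: guard c·x = 0.1361 hit at Δt = 1.3856 (t = 7.6822), x⁻ = (-0.5700, 0.6754) → reset → x⁺ = (-1.1099, 0.2227), jump to mode 1
Mode 1: flow for 0.8902 to horizon, guard not reached → x = (0.1998, 0.9418)

1 1.0201 2->0
2 2.4171 0->1
3 3.5585 1->2
4 6.2967 2->0
5 7.6822 0->1
final: 1 0.1998 0.9418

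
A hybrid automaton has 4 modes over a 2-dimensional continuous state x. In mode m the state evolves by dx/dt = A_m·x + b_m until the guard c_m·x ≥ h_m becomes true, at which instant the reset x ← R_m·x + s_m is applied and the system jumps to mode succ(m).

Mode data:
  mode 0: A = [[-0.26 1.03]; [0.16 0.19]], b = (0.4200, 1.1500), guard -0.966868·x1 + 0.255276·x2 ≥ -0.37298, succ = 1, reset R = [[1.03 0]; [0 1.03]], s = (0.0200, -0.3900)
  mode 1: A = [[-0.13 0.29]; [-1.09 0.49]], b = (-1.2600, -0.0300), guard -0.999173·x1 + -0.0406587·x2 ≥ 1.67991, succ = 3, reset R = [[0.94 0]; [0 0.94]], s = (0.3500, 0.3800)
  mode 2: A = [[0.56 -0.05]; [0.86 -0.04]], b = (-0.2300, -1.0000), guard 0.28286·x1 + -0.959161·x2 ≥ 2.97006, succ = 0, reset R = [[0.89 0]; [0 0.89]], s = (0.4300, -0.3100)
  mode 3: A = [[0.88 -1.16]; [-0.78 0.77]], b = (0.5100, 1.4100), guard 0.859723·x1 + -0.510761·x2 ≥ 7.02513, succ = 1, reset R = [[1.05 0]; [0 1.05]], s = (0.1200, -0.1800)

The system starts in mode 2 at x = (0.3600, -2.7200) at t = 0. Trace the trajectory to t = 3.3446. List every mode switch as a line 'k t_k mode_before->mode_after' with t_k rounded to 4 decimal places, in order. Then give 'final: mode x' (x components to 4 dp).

1 0.4577 2->0
2 0.9013 0->1
3 1.4806 1->3
4 2.5200 3->1
final: 1 1.6527 -12.9187

Mode 2: guard c·x = 2.9701 hit at Δt = 0.4577 (t = 0.4577), x⁻ = (0.4194, -2.9728) → reset → x⁺ = (0.8032, -2.9558), jump to mode 0
Mode 0: guard c·x = -0.3730 hit at Δt = 0.4436 (t = 0.9013), x⁻ = (-0.3183, -2.6666) → reset → x⁺ = (-0.3078, -3.1366), jump to mode 1
Mode 1: guard c·x = 1.6799 hit at Δt = 0.5793 (t = 1.4806), x⁻ = (-1.5376, -3.5322) → reset → x⁺ = (-1.0953, -2.9403), jump to mode 3
Mode 3: guard c·x = 7.0251 hit at Δt = 1.0394 (t = 2.5200), x⁻ = (4.9626, -5.4011) → reset → x⁺ = (5.3307, -5.8512), jump to mode 1
Mode 1: flow for 0.8246 to horizon, guard not reached → x = (1.6527, -12.9187)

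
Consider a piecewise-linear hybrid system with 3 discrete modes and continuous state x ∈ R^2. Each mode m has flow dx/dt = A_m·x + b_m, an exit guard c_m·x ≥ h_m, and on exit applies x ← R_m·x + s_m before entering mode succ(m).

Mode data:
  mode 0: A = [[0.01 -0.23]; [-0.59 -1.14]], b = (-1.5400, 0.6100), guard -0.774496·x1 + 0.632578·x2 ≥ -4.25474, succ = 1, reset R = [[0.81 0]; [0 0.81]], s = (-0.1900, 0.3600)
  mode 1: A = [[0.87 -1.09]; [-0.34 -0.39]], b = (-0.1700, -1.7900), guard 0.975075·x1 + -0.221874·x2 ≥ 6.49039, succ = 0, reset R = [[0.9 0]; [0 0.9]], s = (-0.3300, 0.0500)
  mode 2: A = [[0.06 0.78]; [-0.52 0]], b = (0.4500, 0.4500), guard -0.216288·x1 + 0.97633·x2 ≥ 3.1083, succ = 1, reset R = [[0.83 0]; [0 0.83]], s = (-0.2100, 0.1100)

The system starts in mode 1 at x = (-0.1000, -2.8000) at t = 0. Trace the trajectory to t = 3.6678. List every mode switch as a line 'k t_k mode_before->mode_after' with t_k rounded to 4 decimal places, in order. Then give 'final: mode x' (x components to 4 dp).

1 1.0728 1->0
2 2.3138 0->1
3 2.8701 1->0
final: 0 4.3248 -2.0895

Mode 1: guard c·x = 6.4904 hit at Δt = 1.0728 (t = 1.0728), x⁻ = (5.7146, -4.1383) → reset → x⁺ = (4.8132, -3.6745), jump to mode 0
Mode 0: guard c·x = -4.2547 hit at Δt = 1.2410 (t = 2.3138), x⁻ = (3.7522, -2.1320) → reset → x⁺ = (2.8493, -1.3669), jump to mode 1
Mode 1: guard c·x = 6.4904 hit at Δt = 0.5563 (t = 2.8701), x⁻ = (6.0357, -2.7272) → reset → x⁺ = (5.1022, -2.4045), jump to mode 0
Mode 0: flow for 0.7977 to horizon, guard not reached → x = (4.3248, -2.0895)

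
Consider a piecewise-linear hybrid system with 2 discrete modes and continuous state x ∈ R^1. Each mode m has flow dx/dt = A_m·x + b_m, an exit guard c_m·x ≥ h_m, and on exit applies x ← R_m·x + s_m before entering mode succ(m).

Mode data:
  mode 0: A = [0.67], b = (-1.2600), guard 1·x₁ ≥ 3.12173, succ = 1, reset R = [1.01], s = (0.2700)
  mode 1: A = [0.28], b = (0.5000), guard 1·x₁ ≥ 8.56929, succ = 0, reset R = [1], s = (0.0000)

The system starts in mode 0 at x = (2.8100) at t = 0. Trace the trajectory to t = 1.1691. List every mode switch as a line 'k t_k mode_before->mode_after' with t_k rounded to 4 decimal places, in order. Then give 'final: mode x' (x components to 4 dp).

Mode 0: guard c·x = 3.1217 hit at Δt = 0.4317 (t = 0.4317), x⁻ = (3.1217) → reset → x⁺ = (3.4229), jump to mode 1
Mode 1: flow for 0.7374 to horizon, guard not reached → x = (4.6175)

1 0.4317 0->1
final: 1 4.6175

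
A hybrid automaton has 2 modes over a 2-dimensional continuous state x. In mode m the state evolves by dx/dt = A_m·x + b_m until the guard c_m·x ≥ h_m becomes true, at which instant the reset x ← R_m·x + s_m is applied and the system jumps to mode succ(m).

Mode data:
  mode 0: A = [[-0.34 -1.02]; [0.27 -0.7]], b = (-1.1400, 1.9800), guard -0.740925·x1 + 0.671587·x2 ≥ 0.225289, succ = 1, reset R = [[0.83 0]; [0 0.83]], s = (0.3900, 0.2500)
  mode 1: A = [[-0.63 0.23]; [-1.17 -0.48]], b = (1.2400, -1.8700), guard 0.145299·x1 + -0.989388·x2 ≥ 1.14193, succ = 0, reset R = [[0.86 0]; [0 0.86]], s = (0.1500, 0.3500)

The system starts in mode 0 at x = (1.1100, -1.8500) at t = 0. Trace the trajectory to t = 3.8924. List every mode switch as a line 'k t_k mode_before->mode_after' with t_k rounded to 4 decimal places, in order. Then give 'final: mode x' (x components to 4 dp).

Mode 0: guard c·x = 0.2253 hit at Δt = 0.9547 (t = 0.9547), x⁻ = (0.2195, 0.5776) → reset → x⁺ = (0.5722, 0.7294), jump to mode 1
Mode 1: guard c·x = 1.1419 hit at Δt = 0.6295 (t = 1.5842), x⁻ = (1.0037, -1.0068) → reset → x⁺ = (1.0132, -0.5158), jump to mode 0
Mode 0: guard c·x = 0.2253 hit at Δt = 0.5317 (t = 2.1159), x⁻ = (0.2401, 0.6003) → reset → x⁺ = (0.5893, 0.7483), jump to mode 1
Mode 1: guard c·x = 1.1419 hit at Δt = 0.6305 (t = 2.7464), x⁻ = (1.0169, -1.0048) → reset → x⁺ = (1.0245, -0.5142), jump to mode 0
Mode 0: guard c·x = 0.2253 hit at Δt = 0.5336 (t = 3.2800), x⁻ = (0.2450, 0.6058) → reset → x⁺ = (0.5934, 0.7528), jump to mode 1
Mode 1: flow for 0.6124 to horizon, guard not reached → x = (1.0131, -0.9570)

1 0.9547 0->1
2 1.5842 1->0
3 2.1159 0->1
4 2.7464 1->0
5 3.2800 0->1
final: 1 1.0131 -0.9570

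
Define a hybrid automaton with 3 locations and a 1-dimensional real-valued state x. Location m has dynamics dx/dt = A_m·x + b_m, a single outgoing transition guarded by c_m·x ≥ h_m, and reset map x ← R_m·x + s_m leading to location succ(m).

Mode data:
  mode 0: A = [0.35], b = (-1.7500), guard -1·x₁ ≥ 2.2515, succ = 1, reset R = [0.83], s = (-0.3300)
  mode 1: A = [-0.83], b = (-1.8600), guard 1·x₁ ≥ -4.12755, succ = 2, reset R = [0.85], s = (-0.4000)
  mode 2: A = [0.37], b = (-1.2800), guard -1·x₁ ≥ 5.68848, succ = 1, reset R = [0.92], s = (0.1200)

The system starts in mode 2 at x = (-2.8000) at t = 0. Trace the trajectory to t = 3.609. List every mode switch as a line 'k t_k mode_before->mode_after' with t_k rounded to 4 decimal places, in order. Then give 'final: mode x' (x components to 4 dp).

Mode 2: guard c·x = 5.6885 hit at Δt = 1.0255 (t = 1.0255), x⁻ = (-5.6885) → reset → x⁺ = (-5.1134), jump to mode 1
Mode 1: guard c·x = -4.1276 hit at Δt = 0.5065 (t = 1.5320), x⁻ = (-4.1276) → reset → x⁺ = (-3.9084), jump to mode 2
Mode 2: guard c·x = 5.6885 hit at Δt = 0.5849 (t = 2.1169), x⁻ = (-5.6885) → reset → x⁺ = (-5.1134), jump to mode 1
Mode 1: guard c·x = -4.1276 hit at Δt = 0.5065 (t = 2.6234), x⁻ = (-4.1276) → reset → x⁺ = (-3.9084), jump to mode 2
Mode 2: guard c·x = 5.6885 hit at Δt = 0.5849 (t = 3.2082), x⁻ = (-5.6885) → reset → x⁺ = (-5.1134), jump to mode 1
Mode 1: flow for 0.4008 to horizon, guard not reached → x = (-4.3006)

1 1.0255 2->1
2 1.5320 1->2
3 2.1169 2->1
4 2.6234 1->2
5 3.2082 2->1
final: 1 -4.3006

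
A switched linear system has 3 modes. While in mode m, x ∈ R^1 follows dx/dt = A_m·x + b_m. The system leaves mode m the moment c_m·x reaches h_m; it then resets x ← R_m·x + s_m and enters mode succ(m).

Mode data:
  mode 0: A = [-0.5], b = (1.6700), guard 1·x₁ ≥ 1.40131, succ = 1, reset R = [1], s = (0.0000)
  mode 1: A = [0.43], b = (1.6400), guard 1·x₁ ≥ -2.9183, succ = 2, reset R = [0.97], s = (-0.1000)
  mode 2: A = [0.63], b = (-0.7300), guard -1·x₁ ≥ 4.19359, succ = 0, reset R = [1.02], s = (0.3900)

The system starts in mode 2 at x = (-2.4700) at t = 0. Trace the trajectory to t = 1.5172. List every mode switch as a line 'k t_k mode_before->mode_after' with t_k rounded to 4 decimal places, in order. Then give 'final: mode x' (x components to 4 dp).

1 0.6169 2->0
final: 0 -1.2677

Mode 2: guard c·x = 4.1936 hit at Δt = 0.6169 (t = 0.6169), x⁻ = (-4.1936) → reset → x⁺ = (-3.8875), jump to mode 0
Mode 0: flow for 0.9003 to horizon, guard not reached → x = (-1.2677)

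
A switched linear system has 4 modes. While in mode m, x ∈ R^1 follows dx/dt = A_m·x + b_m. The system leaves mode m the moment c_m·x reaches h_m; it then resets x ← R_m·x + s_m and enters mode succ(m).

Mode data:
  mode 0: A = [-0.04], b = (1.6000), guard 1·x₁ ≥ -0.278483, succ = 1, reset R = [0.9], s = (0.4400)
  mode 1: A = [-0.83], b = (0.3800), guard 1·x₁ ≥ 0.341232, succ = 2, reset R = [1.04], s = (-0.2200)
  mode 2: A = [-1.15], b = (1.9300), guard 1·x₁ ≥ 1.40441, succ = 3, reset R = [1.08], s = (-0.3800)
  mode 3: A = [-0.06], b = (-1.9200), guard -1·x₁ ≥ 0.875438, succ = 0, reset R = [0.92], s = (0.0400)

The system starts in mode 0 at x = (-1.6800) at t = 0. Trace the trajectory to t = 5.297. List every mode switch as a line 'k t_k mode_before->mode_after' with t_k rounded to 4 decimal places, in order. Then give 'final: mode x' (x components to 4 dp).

Mode 0: guard c·x = -0.2785 hit at Δt = 0.8551 (t = 0.8551), x⁻ = (-0.2785) → reset → x⁺ = (0.1894), jump to mode 1
Mode 1: guard c·x = 0.3412 hit at Δt = 1.0048 (t = 1.8599), x⁻ = (0.3412) → reset → x⁺ = (0.1349), jump to mode 2
Mode 2: guard c·x = 1.4044 hit at Δt = 1.5036 (t = 3.3635), x⁻ = (1.4044) → reset → x⁺ = (1.1368), jump to mode 3
Mode 3: guard c·x = 0.8754 hit at Δt = 1.0441 (t = 4.4076), x⁻ = (-0.8754) → reset → x⁺ = (-0.7654), jump to mode 0
Mode 0: guard c·x = -0.2785 hit at Δt = 0.3004 (t = 4.7080), x⁻ = (-0.2785) → reset → x⁺ = (0.1894), jump to mode 1
Mode 1: flow for 0.5890 to horizon, guard not reached → x = (0.2932)

1 0.8551 0->1
2 1.8599 1->2
3 3.3635 2->3
4 4.4076 3->0
5 4.7080 0->1
final: 1 0.2932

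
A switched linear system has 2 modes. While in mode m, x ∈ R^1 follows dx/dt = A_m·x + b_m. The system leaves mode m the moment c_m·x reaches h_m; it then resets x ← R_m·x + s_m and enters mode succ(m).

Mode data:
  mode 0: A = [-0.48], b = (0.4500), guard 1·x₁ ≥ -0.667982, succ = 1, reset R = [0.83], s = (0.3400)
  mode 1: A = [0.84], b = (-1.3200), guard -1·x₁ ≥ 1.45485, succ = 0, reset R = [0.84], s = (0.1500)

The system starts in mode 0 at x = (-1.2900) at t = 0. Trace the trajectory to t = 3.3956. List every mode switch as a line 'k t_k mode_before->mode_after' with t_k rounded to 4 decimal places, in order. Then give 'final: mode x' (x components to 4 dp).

Mode 0: guard c·x = -0.6680 hit at Δt = 0.6822 (t = 0.6822), x⁻ = (-0.6680) → reset → x⁺ = (-0.2144), jump to mode 1
Mode 1: guard c·x = 1.4548 hit at Δt = 0.6279 (t = 1.3101), x⁻ = (-1.4548) → reset → x⁺ = (-1.0721), jump to mode 0
Mode 0: guard c·x = -0.6680 hit at Δt = 0.4677 (t = 1.7778), x⁻ = (-0.6680) → reset → x⁺ = (-0.2144), jump to mode 1
Mode 1: guard c·x = 1.4548 hit at Δt = 0.6279 (t = 2.4057), x⁻ = (-1.4548) → reset → x⁺ = (-1.0721), jump to mode 0
Mode 0: guard c·x = -0.6680 hit at Δt = 0.4677 (t = 2.8734), x⁻ = (-0.6680) → reset → x⁺ = (-0.2144), jump to mode 1
Mode 1: flow for 0.5222 to horizon, guard not reached → x = (-1.1977)

1 0.6822 0->1
2 1.3101 1->0
3 1.7778 0->1
4 2.4057 1->0
5 2.8734 0->1
final: 1 -1.1977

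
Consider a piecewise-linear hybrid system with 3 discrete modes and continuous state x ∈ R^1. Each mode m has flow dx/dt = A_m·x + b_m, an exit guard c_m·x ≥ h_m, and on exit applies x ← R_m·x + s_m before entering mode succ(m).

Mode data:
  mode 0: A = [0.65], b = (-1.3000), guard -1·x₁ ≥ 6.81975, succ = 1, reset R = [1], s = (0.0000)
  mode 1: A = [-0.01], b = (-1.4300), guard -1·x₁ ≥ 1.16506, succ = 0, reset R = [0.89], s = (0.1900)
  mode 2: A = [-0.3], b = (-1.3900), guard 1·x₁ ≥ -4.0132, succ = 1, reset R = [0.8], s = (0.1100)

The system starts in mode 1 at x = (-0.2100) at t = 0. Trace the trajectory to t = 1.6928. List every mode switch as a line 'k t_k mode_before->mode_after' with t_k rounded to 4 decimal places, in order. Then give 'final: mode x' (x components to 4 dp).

1 0.6711 1->0
final: 0 -3.5308

Mode 1: guard c·x = 1.1651 hit at Δt = 0.6711 (t = 0.6711), x⁻ = (-1.1651) → reset → x⁺ = (-0.8469), jump to mode 0
Mode 0: flow for 1.0217 to horizon, guard not reached → x = (-3.5308)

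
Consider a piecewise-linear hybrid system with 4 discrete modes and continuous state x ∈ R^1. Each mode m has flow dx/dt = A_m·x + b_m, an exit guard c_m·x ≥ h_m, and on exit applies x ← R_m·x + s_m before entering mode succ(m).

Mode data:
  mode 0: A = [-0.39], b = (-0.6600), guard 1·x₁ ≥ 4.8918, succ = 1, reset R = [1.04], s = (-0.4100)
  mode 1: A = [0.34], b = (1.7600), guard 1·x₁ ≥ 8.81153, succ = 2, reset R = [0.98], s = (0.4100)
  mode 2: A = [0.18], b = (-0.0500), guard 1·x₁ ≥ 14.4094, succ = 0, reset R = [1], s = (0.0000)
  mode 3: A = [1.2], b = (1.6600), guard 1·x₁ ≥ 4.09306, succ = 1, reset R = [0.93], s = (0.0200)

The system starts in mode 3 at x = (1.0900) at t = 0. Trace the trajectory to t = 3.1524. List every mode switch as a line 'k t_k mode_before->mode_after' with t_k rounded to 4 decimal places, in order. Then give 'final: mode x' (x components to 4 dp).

1 0.6624 3->1
2 1.9584 1->2
final: 2 11.1474

Mode 3: guard c·x = 4.0931 hit at Δt = 0.6624 (t = 0.6624), x⁻ = (4.0931) → reset → x⁺ = (3.8265), jump to mode 1
Mode 1: guard c·x = 8.8115 hit at Δt = 1.2960 (t = 1.9584), x⁻ = (8.8115) → reset → x⁺ = (9.0453), jump to mode 2
Mode 2: flow for 1.1940 to horizon, guard not reached → x = (11.1474)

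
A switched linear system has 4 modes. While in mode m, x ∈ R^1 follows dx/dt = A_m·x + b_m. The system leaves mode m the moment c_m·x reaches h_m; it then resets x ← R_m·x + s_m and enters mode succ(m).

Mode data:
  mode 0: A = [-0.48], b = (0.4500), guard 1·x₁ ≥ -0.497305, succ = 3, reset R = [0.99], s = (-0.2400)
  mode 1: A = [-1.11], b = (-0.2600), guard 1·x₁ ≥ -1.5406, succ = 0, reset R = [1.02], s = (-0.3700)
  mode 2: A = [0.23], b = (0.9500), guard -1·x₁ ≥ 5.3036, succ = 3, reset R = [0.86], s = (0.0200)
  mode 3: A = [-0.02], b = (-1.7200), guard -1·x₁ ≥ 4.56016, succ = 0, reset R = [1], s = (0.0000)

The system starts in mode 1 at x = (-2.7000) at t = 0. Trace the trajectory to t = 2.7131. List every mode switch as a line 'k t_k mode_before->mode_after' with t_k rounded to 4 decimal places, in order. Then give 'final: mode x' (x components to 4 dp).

1 0.5723 1->0
2 2.0231 0->3
final: 3 -1.9009

Mode 1: guard c·x = -1.5406 hit at Δt = 0.5723 (t = 0.5723), x⁻ = (-1.5406) → reset → x⁺ = (-1.9414), jump to mode 0
Mode 0: guard c·x = -0.4973 hit at Δt = 1.4508 (t = 2.0231), x⁻ = (-0.4973) → reset → x⁺ = (-0.7323), jump to mode 3
Mode 3: flow for 0.6900 to horizon, guard not reached → x = (-1.9009)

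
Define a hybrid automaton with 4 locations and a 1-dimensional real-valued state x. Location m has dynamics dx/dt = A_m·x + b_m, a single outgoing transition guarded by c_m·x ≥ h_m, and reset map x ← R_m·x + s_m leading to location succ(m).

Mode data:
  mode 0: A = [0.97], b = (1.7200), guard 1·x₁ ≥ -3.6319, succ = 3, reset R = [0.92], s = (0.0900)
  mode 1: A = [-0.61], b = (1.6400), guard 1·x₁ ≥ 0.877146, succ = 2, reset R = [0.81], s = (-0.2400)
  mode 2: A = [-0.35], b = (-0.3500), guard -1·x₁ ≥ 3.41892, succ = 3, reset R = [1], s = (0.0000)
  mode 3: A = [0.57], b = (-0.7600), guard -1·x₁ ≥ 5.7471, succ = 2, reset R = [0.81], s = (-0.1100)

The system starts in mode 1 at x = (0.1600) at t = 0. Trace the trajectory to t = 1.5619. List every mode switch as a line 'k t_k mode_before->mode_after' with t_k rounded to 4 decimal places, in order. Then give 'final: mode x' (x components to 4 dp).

Mode 1: guard c·x = 0.8771 hit at Δt = 0.5468 (t = 0.5468), x⁻ = (0.8771) → reset → x⁺ = (0.4705), jump to mode 2
Mode 2: flow for 1.0151 to horizon, guard not reached → x = (0.0308)

1 0.5468 1->2
final: 2 0.0308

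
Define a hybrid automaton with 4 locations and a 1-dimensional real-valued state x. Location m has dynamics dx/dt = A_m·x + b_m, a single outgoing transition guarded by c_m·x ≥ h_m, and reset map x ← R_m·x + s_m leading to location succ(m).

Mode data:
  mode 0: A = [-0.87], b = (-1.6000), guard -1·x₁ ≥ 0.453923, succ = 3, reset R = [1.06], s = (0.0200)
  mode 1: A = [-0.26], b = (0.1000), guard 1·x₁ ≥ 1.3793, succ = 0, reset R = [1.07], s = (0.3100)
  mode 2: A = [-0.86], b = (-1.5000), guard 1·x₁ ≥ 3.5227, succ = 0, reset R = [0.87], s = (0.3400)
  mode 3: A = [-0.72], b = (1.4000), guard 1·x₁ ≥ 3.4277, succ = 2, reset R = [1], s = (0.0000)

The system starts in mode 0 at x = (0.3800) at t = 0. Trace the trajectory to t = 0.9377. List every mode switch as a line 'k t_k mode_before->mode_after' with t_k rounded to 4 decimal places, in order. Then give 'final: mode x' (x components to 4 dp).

Mode 0: guard c·x = 0.4539 hit at Δt = 0.5417 (t = 0.5417), x⁻ = (-0.4539) → reset → x⁺ = (-0.4612), jump to mode 3
Mode 3: flow for 0.3960 to horizon, guard not reached → x = (0.1356)

1 0.5417 0->3
final: 3 0.1356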